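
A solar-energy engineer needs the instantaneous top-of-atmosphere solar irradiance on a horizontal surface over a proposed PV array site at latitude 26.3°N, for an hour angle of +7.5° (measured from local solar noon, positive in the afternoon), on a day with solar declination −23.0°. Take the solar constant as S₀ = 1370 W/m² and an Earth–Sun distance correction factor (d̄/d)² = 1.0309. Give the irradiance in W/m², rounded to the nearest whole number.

911 W/m²

cos θ_z = sin(26.3°) sin(-23.0°) + cos(26.3°) cos(-23.0°) cos(7.50°) = -0.1731 + 0.8182 = 0.6451.
Top-of-atmosphere irradiance = S₀ (d̄/d)² cos θ_z = 1370 × 1.0309 × 0.6451 = 911.10 W/m².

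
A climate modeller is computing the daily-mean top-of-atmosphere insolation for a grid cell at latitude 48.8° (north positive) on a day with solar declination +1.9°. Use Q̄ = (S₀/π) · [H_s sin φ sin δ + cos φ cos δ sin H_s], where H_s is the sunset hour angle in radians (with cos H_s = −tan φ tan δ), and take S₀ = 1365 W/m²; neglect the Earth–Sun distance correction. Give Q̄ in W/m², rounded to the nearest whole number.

The sunset hour angle satisfies cos H_s = −tan φ tan δ = -0.0379, giving H_s = 92.17°. In radians, H_s = 1.6087.
H_s sin φ sin δ = 1.6087 × 0.7524 × 0.0332 = 0.0402.
cos φ cos δ sin H_s = 0.6587 × 0.9995 × 0.9993 = 0.6579.
Q̄ = (1365/π) × (0.0402 + 0.6579) = 434.49 × 0.6981 = 303.32 W/m².

303 W/m²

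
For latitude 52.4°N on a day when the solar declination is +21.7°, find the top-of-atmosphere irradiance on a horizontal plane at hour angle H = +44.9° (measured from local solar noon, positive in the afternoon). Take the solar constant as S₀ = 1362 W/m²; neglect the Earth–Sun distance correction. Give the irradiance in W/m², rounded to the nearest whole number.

cos θ_z = sin(52.4°) sin(21.7°) + cos(52.4°) cos(21.7°) cos(44.90°) = 0.2929 + 0.4016 = 0.6945.
Top-of-atmosphere irradiance = S₀ cos θ_z = 1362 × 0.6945 = 945.91 W/m².

946 W/m²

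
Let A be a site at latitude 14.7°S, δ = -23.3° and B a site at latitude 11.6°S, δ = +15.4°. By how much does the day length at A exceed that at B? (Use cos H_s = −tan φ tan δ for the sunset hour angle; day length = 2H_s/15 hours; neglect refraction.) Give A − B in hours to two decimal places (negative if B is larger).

A: H_s = arccos(−tan -14.7° · tan -23.3°) = 96.49°, so 2H_s/15 = 12.8653 h.
B: H_s = arccos(−tan -11.6° · tan 15.4°) = 86.76°, so 2H_s/15 = 11.5680 h.
A − B = 12.8653 − 11.5680 = 1.2973 h.

+1.30 h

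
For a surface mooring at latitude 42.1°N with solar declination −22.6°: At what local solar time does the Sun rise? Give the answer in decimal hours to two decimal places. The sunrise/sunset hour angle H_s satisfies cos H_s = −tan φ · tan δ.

7.47 h

The sunset hour angle satisfies cos H_s = −tan φ tan δ = 0.3761, giving H_s = 67.91°.
Sunrise is at 12 − H_s/15 = 12 − 4.527 = 7.473 h local solar time.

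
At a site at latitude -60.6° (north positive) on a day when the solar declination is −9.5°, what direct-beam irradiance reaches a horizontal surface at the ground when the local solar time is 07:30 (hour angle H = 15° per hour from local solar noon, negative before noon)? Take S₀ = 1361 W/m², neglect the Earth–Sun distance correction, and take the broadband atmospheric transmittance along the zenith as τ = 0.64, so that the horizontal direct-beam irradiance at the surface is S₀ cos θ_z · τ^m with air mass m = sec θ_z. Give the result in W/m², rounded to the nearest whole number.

Hour angle H = 15° × (7.5 − 12) = -67.50°.
cos θ_z = sin(-60.6°) sin(-9.5°) + cos(-60.6°) cos(-9.5°) cos(-67.50°) = 0.1438 + 0.1853 = 0.3291.
Air mass m = 1/cos θ_z = 1/0.3291 = 3.039; τ^m = 0.64^3.039 = 0.2576.
Surface direct beam = 1361 × 0.3291 × 0.2576 = 115.38 W/m².

115 W/m²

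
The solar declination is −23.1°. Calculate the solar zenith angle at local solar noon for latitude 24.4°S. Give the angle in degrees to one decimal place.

1.3°

At local solar noon the hour angle is zero, so the zenith angle is |φ − δ| = |-24.4° − (-23.1°)| = 1.3°.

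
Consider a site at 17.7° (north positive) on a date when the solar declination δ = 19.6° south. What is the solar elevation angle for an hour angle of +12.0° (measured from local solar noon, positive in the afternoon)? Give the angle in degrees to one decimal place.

cos θ_z = sin φ sin δ + cos φ cos δ cos H = (0.3040)(-0.3355) + (0.9527)(0.9421)(0.9781) = 0.7759.
θ_z = arccos(0.7759) = 39.11°, so the elevation is 90° − 39.11° = 50.89°.

50.9°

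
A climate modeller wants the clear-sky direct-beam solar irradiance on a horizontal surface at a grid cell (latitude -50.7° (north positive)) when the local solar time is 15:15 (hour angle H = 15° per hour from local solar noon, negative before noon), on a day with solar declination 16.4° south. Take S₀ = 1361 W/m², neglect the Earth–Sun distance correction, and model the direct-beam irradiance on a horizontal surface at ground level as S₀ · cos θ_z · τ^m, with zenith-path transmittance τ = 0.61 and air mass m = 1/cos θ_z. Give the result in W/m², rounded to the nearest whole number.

379 W/m²

Hour angle H = 15° × (15.25 − 12) = 48.75°.
With φ = -50.7°, δ = -16.4°, H = 48.75°: sin φ sin δ = 0.2185, cos φ cos δ cos H = 0.4006, so cos θ_z = 0.6191.
Air mass m = 1/cos θ_z = 1/0.6191 = 1.615; τ^m = 0.61^1.615 = 0.4501.
Surface direct beam = 1361 × 0.6191 × 0.4501 = 379.25 W/m².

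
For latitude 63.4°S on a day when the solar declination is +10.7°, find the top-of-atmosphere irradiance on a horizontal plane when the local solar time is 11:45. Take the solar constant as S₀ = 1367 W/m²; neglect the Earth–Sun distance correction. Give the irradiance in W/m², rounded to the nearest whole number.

373 W/m²

Hour angle H = 15° × (11.75 − 12) = -3.75°.
cos θ_z = sin φ sin δ + cos φ cos δ cos H = (-0.8942)(0.1857) + (0.4478)(0.9826)(0.9979) = 0.2730.
Top-of-atmosphere irradiance = S₀ cos θ_z = 1367 × 0.2730 = 373.19 W/m².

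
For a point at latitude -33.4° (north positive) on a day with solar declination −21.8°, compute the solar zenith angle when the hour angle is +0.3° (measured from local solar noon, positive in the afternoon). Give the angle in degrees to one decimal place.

cos θ_z = sin φ sin δ + cos φ cos δ cos H = (-0.5505)(-0.3714) + (0.8348)(0.9285)(1.0000) = 0.9796.
θ_z = arccos(0.9796) = 11.59°.

11.6°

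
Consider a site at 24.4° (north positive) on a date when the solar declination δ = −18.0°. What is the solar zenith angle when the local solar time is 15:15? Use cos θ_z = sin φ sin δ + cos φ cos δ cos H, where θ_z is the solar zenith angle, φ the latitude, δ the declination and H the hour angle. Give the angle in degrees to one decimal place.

63.7°

Hour angle H = 15° × (15.25 − 12) = 48.75°.
cos θ_z = sin φ sin δ + cos φ cos δ cos H = (0.4131)(-0.3090) + (0.9107)(0.9511)(0.6593) = 0.4434.
θ_z = arccos(0.4434) = 63.68°.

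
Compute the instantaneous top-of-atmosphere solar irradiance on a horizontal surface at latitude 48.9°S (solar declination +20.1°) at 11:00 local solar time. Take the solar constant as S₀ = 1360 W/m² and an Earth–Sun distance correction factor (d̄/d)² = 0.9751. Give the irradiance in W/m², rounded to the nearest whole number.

447 W/m²

Hour angle H = 15° × (11 − 12) = -15.00°.
cos θ_z = sin(-48.9°) sin(20.1°) + cos(-48.9°) cos(20.1°) cos(-15.00°) = -0.2590 + 0.5963 = 0.3373.
Top-of-atmosphere irradiance = S₀ (d̄/d)² cos θ_z = 1360 × 0.9751 × 0.3373 = 447.31 W/m².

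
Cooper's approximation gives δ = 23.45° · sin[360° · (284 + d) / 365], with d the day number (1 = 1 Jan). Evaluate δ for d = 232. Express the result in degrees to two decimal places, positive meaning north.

+12.10°

360 × (284 + 232) / 365 = 508.932°; sin(508.932°) = 0.5161.
δ = 23.45 × 0.5161 = 12.103° ≈ +12.10°.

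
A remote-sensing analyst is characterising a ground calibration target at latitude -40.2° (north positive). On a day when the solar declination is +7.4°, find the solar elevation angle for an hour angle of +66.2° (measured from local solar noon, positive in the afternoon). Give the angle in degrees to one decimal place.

cos θ_z = sin(-40.2°) sin(7.4°) + cos(-40.2°) cos(7.4°) cos(66.20°) = -0.0831 + 0.3057 = 0.2226.
θ_z = arccos(0.2226) = 77.14°, so the elevation is 90° − 77.14° = 12.86°.

12.9°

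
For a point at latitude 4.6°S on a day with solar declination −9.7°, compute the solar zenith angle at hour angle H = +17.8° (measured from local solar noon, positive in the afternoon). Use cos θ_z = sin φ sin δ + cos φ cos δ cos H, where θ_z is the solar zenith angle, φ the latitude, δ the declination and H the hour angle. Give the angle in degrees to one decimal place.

With φ = -4.6°, δ = -9.7°, H = 17.80°: sin φ sin δ = 0.0135, cos φ cos δ cos H = 0.9355, so cos θ_z = 0.9490.
θ_z = arccos(0.9490) = 18.38°.

18.4°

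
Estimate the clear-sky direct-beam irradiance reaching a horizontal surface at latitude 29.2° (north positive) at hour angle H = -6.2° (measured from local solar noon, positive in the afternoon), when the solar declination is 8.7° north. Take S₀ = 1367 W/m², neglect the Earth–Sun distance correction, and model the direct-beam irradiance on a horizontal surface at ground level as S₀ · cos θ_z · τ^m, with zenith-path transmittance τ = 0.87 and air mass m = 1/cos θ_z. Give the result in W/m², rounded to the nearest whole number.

1097 W/m²

cos θ_z = sin φ sin δ + cos φ cos δ cos H = (0.4879)(0.1513) + (0.8729)(0.9885)(0.9942) = 0.9317.
Air mass m = 1/cos θ_z = 1/0.9317 = 1.073; τ^m = 0.87^1.073 = 0.8612.
Surface direct beam = 1367 × 0.9317 × 0.8612 = 1096.85 W/m².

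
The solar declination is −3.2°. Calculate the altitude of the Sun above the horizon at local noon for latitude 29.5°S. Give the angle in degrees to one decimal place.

63.7°

At local solar noon the hour angle is zero, so the elevation is 90° − |φ − δ| = 90° − |-29.5° − (-3.2°)| = 90° − 26.3° = 63.7°.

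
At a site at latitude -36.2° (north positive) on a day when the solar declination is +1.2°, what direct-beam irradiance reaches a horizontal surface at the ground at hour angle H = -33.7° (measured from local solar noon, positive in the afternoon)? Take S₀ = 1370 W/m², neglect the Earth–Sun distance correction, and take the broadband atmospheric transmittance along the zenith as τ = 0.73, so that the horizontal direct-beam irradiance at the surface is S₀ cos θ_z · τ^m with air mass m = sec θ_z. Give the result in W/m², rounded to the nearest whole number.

With φ = -36.2°, δ = 1.2°, H = -33.70°: sin φ sin δ = -0.0124, cos φ cos δ cos H = 0.6712, so cos θ_z = 0.6588.
Air mass m = 1/cos θ_z = 1/0.6588 = 1.518; τ^m = 0.73^1.518 = 0.6202.
Surface direct beam = 1370 × 0.6588 × 0.6202 = 559.77 W/m².

560 W/m²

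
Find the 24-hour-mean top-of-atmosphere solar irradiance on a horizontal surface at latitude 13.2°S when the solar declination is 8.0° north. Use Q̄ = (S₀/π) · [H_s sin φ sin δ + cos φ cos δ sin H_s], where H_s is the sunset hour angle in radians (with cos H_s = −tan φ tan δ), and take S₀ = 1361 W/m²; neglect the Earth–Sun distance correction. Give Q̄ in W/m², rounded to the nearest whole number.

The sunset hour angle satisfies cos H_s = −tan φ tan δ = 0.0330, giving H_s = 88.11°. In radians, H_s = 1.5378.
H_s sin φ sin δ = 1.5378 × -0.2284 × 0.1392 = -0.0489.
cos φ cos δ sin H_s = 0.9736 × 0.9903 × 0.9995 = 0.9637.
Q̄ = (1361/π) × (-0.0489 + 0.9637) = 433.22 × 0.9148 = 396.31 W/m².

396 W/m²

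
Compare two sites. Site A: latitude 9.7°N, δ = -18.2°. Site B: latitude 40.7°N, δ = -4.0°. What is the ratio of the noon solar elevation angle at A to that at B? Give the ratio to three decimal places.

1.371

A: 90° − |9.7 − (-18.2)| = 62.10°.
B: 90° − |40.7 − (-4.0)| = 45.30°.
Ratio A/B = 62.1000 / 45.3000 = 1.3709.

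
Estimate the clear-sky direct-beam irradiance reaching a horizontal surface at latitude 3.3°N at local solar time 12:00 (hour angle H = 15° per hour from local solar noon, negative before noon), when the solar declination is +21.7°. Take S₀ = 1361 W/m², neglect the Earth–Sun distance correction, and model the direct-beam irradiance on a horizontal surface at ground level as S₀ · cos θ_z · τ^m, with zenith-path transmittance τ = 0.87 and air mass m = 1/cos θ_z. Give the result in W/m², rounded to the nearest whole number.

1115 W/m²

Hour angle H = 15° × (12 − 12) = 0.00°.
cos θ_z = sin φ sin δ + cos φ cos δ cos H = (0.0576)(0.3697) + (0.9983)(0.9291)(1.0000) = 0.9488.
Air mass m = 1/cos θ_z = 1/0.9488 = 1.054; τ^m = 0.87^1.054 = 0.8635.
Surface direct beam = 1361 × 0.9488 × 0.8635 = 1115.05 W/m².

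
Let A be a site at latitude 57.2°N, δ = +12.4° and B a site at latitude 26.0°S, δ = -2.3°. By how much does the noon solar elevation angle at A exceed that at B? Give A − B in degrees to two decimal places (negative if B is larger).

A: 90° − |57.2 − (12.4)| = 45.20°.
B: 90° − |-26.0 − (-2.3)| = 66.30°.
A − B = 45.20 − 66.30 = -21.10°.

-21.10°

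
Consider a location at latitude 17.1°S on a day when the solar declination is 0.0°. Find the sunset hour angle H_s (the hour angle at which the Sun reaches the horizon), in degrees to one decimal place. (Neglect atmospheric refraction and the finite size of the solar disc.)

90.0°

−tan φ tan δ = −(-0.3076)(0.0000) = 0.0000; H_s = arccos(0.0000) = 90.00°.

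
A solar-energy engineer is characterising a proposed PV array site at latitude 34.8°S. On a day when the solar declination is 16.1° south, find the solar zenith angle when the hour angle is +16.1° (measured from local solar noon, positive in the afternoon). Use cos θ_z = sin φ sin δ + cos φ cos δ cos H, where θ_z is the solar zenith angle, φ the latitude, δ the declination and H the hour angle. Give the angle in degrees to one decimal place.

23.6°

With φ = -34.8°, δ = -16.1°, H = 16.10°: sin φ sin δ = 0.1583, cos φ cos δ cos H = 0.7580, so cos θ_z = 0.9163.
θ_z = arccos(0.9163) = 23.61°.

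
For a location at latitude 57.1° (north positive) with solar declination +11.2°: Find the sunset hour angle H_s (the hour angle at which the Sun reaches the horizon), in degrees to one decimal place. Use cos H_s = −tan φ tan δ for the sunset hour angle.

107.8°

−tan φ tan δ = −(1.5458)(0.1980) = -0.3061; H_s = arccos(-0.3061) = 107.82°.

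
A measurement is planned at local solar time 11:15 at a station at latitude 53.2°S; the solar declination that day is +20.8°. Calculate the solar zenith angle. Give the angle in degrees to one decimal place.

Hour angle H = 15° × (11.25 − 12) = -11.25°.
cos θ_z = sin φ sin δ + cos φ cos δ cos H = (-0.8007)(0.3551) + (0.5990)(0.9348)(0.9808) = 0.2649.
θ_z = arccos(0.2649) = 74.64°.

74.6°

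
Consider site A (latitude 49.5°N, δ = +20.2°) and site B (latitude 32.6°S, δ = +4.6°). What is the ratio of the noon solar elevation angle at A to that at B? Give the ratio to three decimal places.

A: 90° − |49.5 − (20.2)| = 60.70°.
B: 90° − |-32.6 − (4.6)| = 52.80°.
Ratio A/B = 60.7000 / 52.8000 = 1.1496.

1.150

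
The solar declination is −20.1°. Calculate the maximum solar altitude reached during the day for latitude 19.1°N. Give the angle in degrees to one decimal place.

At local solar noon the hour angle is zero, so the elevation is 90° − |φ − δ| = 90° − |19.1° − (-20.1°)| = 90° − 39.2° = 50.8°.

50.8°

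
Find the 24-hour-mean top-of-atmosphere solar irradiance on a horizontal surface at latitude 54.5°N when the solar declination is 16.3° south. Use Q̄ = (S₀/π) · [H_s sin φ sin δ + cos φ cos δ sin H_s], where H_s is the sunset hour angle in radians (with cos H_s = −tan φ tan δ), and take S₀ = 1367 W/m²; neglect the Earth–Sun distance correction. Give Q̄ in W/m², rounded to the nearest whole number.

cos H_s = −tan(54.5°) · tan(-16.3°) = 0.4100, so H_s = arccos(0.4100) = 65.80°. In radians, H_s = 1.1484.
H_s sin φ sin δ = 1.1484 × 0.8141 × -0.2807 = -0.2624.
cos φ cos δ sin H_s = 0.5807 × 0.9598 × 0.9121 = 0.5084.
Q̄ = (1367/π) × (-0.2624 + 0.5084) = 435.13 × 0.2460 = 107.04 W/m².

107 W/m²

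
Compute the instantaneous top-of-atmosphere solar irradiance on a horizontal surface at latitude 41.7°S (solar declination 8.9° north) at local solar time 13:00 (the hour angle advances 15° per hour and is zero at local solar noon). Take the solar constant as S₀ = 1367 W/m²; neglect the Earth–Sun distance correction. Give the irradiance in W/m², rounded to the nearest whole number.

833 W/m²

Hour angle H = 15° × (13 − 12) = 15.00°.
cos θ_z = sin(-41.7°) sin(8.9°) + cos(-41.7°) cos(8.9°) cos(15.00°) = -0.1029 + 0.7125 = 0.6096.
Top-of-atmosphere irradiance = S₀ cos θ_z = 1367 × 0.6096 = 833.32 W/m².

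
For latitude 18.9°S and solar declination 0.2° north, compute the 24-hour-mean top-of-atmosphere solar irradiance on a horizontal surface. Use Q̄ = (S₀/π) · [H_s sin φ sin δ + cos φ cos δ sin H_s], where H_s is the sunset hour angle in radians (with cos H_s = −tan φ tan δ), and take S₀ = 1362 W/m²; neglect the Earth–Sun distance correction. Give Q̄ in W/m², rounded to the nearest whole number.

409 W/m²

The sunset hour angle satisfies cos H_s = −tan φ tan δ = 0.0012, giving H_s = 89.93°. In radians, H_s = 1.5696.
H_s sin φ sin δ = 1.5696 × -0.3239 × 0.0035 = -0.0018.
cos φ cos δ sin H_s = 0.9461 × 1.0000 × 1.0000 = 0.9461.
Q̄ = (1362/π) × (-0.0018 + 0.9461) = 433.54 × 0.9443 = 409.39 W/m².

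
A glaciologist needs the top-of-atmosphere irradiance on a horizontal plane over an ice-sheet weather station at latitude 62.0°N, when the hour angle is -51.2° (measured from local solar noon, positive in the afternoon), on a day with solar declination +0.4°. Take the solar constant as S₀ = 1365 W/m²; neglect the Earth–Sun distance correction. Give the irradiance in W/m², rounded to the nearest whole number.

cos θ_z = sin φ sin δ + cos φ cos δ cos H = (0.8829)(0.0070) + (0.4695)(1.0000)(0.6266) = 0.3004.
Top-of-atmosphere irradiance = S₀ cos θ_z = 1365 × 0.3004 = 410.05 W/m².

410 W/m²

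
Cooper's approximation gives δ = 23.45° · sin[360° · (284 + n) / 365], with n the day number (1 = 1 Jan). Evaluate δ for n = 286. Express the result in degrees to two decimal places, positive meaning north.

-8.86°

360 × (284 + 286) / 365 = 562.192°; sin(562.192°) = -0.3777.
δ = 23.45 × -0.3777 = -8.857° ≈ -8.86°.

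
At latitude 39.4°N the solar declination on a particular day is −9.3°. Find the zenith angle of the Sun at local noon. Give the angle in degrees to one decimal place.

48.7°

At local solar noon the hour angle is zero, so the zenith angle is |φ − δ| = |39.4° − (-9.3°)| = 48.7°.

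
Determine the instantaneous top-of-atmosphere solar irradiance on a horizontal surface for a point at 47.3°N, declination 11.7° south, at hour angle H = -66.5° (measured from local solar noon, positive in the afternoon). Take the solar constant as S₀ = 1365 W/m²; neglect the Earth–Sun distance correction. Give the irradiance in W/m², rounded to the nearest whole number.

158 W/m²

With φ = 47.3°, δ = -11.7°, H = -66.50°: sin φ sin δ = -0.1490, cos φ cos δ cos H = 0.2648, so cos θ_z = 0.1158.
Top-of-atmosphere irradiance = S₀ cos θ_z = 1365 × 0.1158 = 158.07 W/m².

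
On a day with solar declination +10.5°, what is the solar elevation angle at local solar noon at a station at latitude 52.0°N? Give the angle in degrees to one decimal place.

At local solar noon the hour angle is zero, so the elevation is 90° − |φ − δ| = 90° − |52.0° − (10.5°)| = 90° − 41.5° = 48.5°.

48.5°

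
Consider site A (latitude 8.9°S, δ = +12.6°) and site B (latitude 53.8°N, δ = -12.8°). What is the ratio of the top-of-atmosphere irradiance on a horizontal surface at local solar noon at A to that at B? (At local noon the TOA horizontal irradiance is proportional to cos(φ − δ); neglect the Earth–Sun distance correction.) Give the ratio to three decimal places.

2.343

A: cos θ_z = cos(-8.9° − (12.6°)) = 0.9304.
B: cos θ_z = cos(53.8° − (-12.8°)) = 0.3971.
Ratio A/B = 0.9304 / 0.3971 = 2.3430.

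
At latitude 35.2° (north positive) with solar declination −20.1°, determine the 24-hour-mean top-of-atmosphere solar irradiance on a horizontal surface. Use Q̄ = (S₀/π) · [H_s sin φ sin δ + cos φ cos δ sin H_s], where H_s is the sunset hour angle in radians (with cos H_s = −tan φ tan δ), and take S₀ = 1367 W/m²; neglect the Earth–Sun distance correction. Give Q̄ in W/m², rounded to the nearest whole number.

cos H_s = −tan(35.2°) · tan(-20.1°) = 0.2581, so H_s = arccos(0.2581) = 75.04°. In radians, H_s = 1.3097.
H_s sin φ sin δ = 1.3097 × 0.5764 × -0.3437 = -0.2595.
cos φ cos δ sin H_s = 0.8171 × 0.9391 × 0.9661 = 0.7413.
Q̄ = (1367/π) × (-0.2595 + 0.7413) = 435.13 × 0.4818 = 209.65 W/m².

210 W/m²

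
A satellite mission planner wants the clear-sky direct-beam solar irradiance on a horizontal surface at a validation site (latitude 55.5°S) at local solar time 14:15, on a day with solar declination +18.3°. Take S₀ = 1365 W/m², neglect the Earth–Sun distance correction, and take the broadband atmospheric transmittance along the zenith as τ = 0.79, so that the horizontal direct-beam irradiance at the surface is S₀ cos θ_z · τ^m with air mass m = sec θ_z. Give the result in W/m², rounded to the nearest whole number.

Hour angle H = 15° × (14.25 − 12) = 33.75°.
cos θ_z = sin φ sin δ + cos φ cos δ cos H = (-0.8241)(0.3140) + (0.5664)(0.9494)(0.8315) = 0.1884.
Air mass m = 1/cos θ_z = 1/0.1884 = 5.308; τ^m = 0.79^5.308 = 0.2862.
Surface direct beam = 1365 × 0.1884 × 0.2862 = 73.60 W/m².

74 W/m²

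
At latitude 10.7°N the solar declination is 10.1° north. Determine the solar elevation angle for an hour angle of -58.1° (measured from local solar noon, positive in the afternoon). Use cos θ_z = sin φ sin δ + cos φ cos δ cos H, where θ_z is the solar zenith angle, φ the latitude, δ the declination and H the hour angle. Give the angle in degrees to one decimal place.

cos θ_z = sin φ sin δ + cos φ cos δ cos H = (0.1857)(0.1754) + (0.9826)(0.9845)(0.5284) = 0.5437.
θ_z = arccos(0.5437) = 57.06°, so the elevation is 90° − 57.06° = 32.94°.

32.9°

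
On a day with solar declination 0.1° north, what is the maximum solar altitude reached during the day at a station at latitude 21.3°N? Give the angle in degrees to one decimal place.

At local solar noon the hour angle is zero, so the elevation is 90° − |φ − δ| = 90° − |21.3° − (0.1°)| = 90° − 21.2° = 68.8°.

68.8°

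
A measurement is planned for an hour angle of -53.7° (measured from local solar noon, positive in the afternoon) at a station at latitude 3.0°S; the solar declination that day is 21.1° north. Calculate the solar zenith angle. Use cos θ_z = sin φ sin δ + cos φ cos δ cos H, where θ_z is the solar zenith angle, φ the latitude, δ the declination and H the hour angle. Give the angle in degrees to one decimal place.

cos θ_z = sin φ sin δ + cos φ cos δ cos H = (-0.0523)(0.3600) + (0.9986)(0.9330)(0.5920) = 0.5327.
θ_z = arccos(0.5327) = 57.81°.

57.8°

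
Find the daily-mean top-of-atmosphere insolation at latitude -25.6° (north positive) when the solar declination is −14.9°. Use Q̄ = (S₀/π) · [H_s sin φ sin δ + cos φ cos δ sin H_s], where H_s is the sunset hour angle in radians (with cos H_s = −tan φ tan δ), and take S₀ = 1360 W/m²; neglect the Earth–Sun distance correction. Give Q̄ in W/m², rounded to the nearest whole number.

456 W/m²

−tan φ tan δ = −(-0.4791)(-0.2661) = -0.1275; H_s = arccos(-0.1275) = 97.33°. In radians, H_s = 1.6987.
H_s sin φ sin δ = 1.6987 × -0.4321 × -0.2571 = 0.1887.
cos φ cos δ sin H_s = 0.9018 × 0.9664 × 0.9918 = 0.8644.
Q̄ = (1360/π) × (0.1887 + 0.8644) = 432.90 × 1.0531 = 455.89 W/m².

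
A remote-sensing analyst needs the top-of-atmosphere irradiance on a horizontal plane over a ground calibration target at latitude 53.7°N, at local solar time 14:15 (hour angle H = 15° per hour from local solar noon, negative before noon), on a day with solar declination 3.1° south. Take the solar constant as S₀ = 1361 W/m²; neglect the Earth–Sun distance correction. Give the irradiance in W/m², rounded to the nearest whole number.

610 W/m²

Hour angle H = 15° × (14.25 − 12) = 33.75°.
With φ = 53.7°, δ = -3.1°, H = 33.75°: sin φ sin δ = -0.0436, cos φ cos δ cos H = 0.4915, so cos θ_z = 0.4479.
Top-of-atmosphere irradiance = S₀ cos θ_z = 1361 × 0.4479 = 609.59 W/m².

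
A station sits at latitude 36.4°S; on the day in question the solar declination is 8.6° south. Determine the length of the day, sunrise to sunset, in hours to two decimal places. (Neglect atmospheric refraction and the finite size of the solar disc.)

12.85 hours

cos H_s = −tan(-36.4°) · tan(-8.6°) = -0.1115, so H_s = arccos(-0.1115) = 96.40°.
Day length = 2 H_s / 15° h⁻¹ = 192.80° / 15 = 12.853 h.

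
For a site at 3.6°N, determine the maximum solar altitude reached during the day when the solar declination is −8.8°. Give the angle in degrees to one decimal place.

77.6°

At local solar noon the hour angle is zero, so the elevation is 90° − |φ − δ| = 90° − |3.6° − (-8.8°)| = 90° − 12.4° = 77.6°.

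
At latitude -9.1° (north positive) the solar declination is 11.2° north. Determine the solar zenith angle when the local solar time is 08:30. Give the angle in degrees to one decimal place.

Hour angle H = 15° × (8.5 − 12) = -52.50°.
cos θ_z = sin(-9.1°) sin(11.2°) + cos(-9.1°) cos(11.2°) cos(-52.50°) = -0.0307 + 0.5897 = 0.5590.
θ_z = arccos(0.5590) = 56.01°.

56.0°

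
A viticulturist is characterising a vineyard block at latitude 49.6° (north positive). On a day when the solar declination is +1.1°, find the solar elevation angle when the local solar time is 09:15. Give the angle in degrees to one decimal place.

Hour angle H = 15° × (9.25 − 12) = -41.25°.
cos θ_z = sin(49.6°) sin(1.1°) + cos(49.6°) cos(1.1°) cos(-41.25°) = 0.0146 + 0.4872 = 0.5018.
θ_z = arccos(0.5018) = 59.88°, so the elevation is 90° − 59.88° = 30.12°.

30.1°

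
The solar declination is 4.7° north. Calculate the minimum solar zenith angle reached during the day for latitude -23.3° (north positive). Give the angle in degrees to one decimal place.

At local solar noon the hour angle is zero, so the zenith angle is |φ − δ| = |-23.3° − (4.7°)| = 28.0°.

28.0°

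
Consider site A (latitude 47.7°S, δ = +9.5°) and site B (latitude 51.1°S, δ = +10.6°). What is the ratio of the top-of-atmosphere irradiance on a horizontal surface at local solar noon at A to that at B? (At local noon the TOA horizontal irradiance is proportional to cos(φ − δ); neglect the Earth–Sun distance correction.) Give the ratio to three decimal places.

1.143

A: cos θ_z = cos(-47.7° − (9.5°)) = 0.5417.
B: cos θ_z = cos(-51.1° − (10.6°)) = 0.4741.
Ratio A/B = 0.5417 / 0.4741 = 1.1426.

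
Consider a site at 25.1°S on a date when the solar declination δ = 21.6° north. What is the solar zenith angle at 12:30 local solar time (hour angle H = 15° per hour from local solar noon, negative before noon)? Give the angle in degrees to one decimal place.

Hour angle H = 15° × (12.5 − 12) = 7.50°.
cos θ_z = sin(-25.1°) sin(21.6°) + cos(-25.1°) cos(21.6°) cos(7.50°) = -0.1562 + 0.8348 = 0.6786.
θ_z = arccos(0.6786) = 47.27°.

47.3°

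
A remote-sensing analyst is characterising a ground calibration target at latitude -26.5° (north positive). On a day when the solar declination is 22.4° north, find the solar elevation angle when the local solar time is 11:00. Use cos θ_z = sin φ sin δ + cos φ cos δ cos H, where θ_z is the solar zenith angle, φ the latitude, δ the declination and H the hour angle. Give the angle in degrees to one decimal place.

39.0°

Hour angle H = 15° × (11 − 12) = -15.00°.
cos θ_z = sin(-26.5°) sin(22.4°) + cos(-26.5°) cos(22.4°) cos(-15.00°) = -0.1700 + 0.7992 = 0.6292.
θ_z = arccos(0.6292) = 51.01°, so the elevation is 90° − 51.01° = 38.99°.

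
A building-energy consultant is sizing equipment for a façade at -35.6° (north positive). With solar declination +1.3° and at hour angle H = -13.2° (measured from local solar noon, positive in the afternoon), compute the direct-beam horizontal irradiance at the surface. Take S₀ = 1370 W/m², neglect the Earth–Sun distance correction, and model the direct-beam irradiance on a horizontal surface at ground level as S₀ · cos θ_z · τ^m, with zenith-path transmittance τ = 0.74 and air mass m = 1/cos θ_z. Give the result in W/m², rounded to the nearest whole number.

724 W/m²

cos θ_z = sin φ sin δ + cos φ cos δ cos H = (-0.5821)(0.0227) + (0.8131)(0.9997)(0.9736) = 0.7782.
Air mass m = 1/cos θ_z = 1/0.7782 = 1.285; τ^m = 0.74^1.285 = 0.6791.
Surface direct beam = 1370 × 0.7782 × 0.6791 = 724.01 W/m².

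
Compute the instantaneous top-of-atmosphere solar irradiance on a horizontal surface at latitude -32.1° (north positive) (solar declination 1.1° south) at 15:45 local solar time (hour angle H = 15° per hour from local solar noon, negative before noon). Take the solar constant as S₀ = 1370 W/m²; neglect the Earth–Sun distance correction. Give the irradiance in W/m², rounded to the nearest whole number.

Hour angle H = 15° × (15.75 − 12) = 56.25°.
cos θ_z = sin φ sin δ + cos φ cos δ cos H = (-0.5314)(-0.0192) + (0.8471)(0.9998)(0.5556) = 0.4808.
Top-of-atmosphere irradiance = S₀ cos θ_z = 1370 × 0.4808 = 658.70 W/m².

659 W/m²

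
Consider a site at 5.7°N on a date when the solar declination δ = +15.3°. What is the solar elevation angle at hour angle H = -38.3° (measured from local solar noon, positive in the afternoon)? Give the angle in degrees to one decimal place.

51.2°

With φ = 5.7°, δ = 15.3°, H = -38.30°: sin φ sin δ = 0.0262, cos φ cos δ cos H = 0.7532, so cos θ_z = 0.7794.
θ_z = arccos(0.7794) = 38.79°, so the elevation is 90° − 38.79° = 51.21°.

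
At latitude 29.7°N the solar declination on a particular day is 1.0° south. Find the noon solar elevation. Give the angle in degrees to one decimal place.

59.3°

At local solar noon the hour angle is zero, so the elevation is 90° − |φ − δ| = 90° − |29.7° − (-1.0°)| = 90° − 30.7° = 59.3°.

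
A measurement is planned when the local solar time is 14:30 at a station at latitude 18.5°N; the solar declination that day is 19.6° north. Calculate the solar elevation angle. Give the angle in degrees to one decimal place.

54.6°

Hour angle H = 15° × (14.5 − 12) = 37.50°.
cos θ_z = sin(18.5°) sin(19.6°) + cos(18.5°) cos(19.6°) cos(37.50°) = 0.1064 + 0.7088 = 0.8152.
θ_z = arccos(0.8152) = 35.39°, so the elevation is 90° − 35.39° = 54.61°.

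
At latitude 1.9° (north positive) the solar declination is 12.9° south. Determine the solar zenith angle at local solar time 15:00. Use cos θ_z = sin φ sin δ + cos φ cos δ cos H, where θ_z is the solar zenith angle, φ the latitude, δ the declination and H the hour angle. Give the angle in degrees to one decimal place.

47.0°

Hour angle H = 15° × (15 − 12) = 45.00°.
cos θ_z = sin(1.9°) sin(-12.9°) + cos(1.9°) cos(-12.9°) cos(45.00°) = -0.0074 + 0.6889 = 0.6815.
θ_z = arccos(0.6815) = 47.04°.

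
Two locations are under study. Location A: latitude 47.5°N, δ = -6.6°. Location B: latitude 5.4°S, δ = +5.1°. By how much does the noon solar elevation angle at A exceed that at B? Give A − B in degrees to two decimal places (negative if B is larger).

-43.60°

A: 90° − |47.5 − (-6.6)| = 35.90°.
B: 90° − |-5.4 − (5.1)| = 79.50°.
A − B = 35.90 − 79.50 = -43.60°.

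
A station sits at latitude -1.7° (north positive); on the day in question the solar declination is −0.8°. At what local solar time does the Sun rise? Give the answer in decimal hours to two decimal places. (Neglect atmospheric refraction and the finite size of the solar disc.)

−tan φ tan δ = −(-0.0297)(-0.0140) = -0.0004; H_s = arccos(-0.0004) = 90.02°.
Sunrise is at 12 − H_s/15 = 12 − 6.001 = 5.999 h local solar time.

6.00 h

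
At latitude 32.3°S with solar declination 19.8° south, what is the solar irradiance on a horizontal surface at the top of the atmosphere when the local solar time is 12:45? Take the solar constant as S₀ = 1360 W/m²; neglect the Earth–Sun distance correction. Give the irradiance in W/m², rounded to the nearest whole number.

1307 W/m²

Hour angle H = 15° × (12.75 − 12) = 11.25°.
cos θ_z = sin φ sin δ + cos φ cos δ cos H = (-0.5344)(-0.3387) + (0.8453)(0.9409)(0.9808) = 0.9611.
Top-of-atmosphere irradiance = S₀ cos θ_z = 1360 × 0.9611 = 1307.10 W/m².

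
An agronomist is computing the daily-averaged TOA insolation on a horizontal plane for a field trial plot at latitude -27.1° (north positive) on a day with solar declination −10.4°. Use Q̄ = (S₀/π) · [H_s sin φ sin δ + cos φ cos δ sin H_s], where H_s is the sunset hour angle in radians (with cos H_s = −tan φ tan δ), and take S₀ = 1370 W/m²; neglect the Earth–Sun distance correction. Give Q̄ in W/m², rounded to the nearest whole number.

440 W/m²

−tan φ tan δ = −(-0.5117)(-0.1835) = -0.0939; H_s = arccos(-0.0939) = 95.39°. In radians, H_s = 1.6649.
H_s sin φ sin δ = 1.6649 × -0.4555 × -0.1805 = 0.1369.
cos φ cos δ sin H_s = 0.8902 × 0.9836 × 0.9956 = 0.8717.
Q̄ = (1370/π) × (0.1369 + 0.8717) = 436.08 × 1.0086 = 439.83 W/m².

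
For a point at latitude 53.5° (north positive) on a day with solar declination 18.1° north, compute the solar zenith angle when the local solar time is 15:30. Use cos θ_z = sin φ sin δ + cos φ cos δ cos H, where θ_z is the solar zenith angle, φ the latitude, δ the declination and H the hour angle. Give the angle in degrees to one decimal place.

53.6°

Hour angle H = 15° × (15.5 − 12) = 52.50°.
With φ = 53.5°, δ = 18.1°, H = 52.50°: sin φ sin δ = 0.2497, cos φ cos δ cos H = 0.3442, so cos θ_z = 0.5939.
θ_z = arccos(0.5939) = 53.57°.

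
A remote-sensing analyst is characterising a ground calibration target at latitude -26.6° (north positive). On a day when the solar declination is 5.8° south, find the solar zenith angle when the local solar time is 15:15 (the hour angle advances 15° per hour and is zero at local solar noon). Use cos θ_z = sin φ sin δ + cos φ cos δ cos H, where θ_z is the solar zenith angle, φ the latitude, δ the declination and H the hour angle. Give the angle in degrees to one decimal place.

Hour angle H = 15° × (15.25 − 12) = 48.75°.
cos θ_z = sin φ sin δ + cos φ cos δ cos H = (-0.4478)(-0.1011) + (0.8942)(0.9949)(0.6593) = 0.6318.
θ_z = arccos(0.6318) = 50.82°.

50.8°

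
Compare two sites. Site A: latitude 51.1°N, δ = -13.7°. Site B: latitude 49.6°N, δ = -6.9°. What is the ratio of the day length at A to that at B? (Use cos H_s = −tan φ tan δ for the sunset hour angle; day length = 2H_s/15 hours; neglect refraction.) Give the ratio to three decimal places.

0.885

A: H_s = arccos(−tan 51.1° · tan -13.7°) = 72.42°, so 2H_s/15 = 9.6560 h.
B: H_s = arccos(−tan 49.6° · tan -6.9°) = 81.83°, so 2H_s/15 = 10.9107 h.
Ratio A/B = 9.6560 / 10.9107 = 0.8850.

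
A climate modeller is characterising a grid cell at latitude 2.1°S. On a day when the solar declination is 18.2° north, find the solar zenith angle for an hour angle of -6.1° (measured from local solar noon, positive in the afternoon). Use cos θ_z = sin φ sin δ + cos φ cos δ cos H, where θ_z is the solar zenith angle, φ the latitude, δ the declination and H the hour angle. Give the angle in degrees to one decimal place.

21.2°

cos θ_z = sin φ sin δ + cos φ cos δ cos H = (-0.0366)(0.3123) + (0.9993)(0.9500)(0.9943) = 0.9325.
θ_z = arccos(0.9325) = 21.17°.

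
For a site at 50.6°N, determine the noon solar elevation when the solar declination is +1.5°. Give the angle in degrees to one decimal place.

40.9°

At local solar noon the hour angle is zero, so the elevation is 90° − |φ − δ| = 90° − |50.6° − (1.5°)| = 90° − 49.1° = 40.9°.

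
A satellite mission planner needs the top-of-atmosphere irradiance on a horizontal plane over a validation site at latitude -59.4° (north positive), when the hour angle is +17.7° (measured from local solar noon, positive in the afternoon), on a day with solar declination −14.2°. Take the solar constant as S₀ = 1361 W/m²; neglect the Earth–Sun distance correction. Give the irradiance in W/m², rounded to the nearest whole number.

927 W/m²

cos θ_z = sin φ sin δ + cos φ cos δ cos H = (-0.8607)(-0.2453) + (0.5090)(0.9694)(0.9527) = 0.6812.
Top-of-atmosphere irradiance = S₀ cos θ_z = 1361 × 0.6812 = 927.11 W/m².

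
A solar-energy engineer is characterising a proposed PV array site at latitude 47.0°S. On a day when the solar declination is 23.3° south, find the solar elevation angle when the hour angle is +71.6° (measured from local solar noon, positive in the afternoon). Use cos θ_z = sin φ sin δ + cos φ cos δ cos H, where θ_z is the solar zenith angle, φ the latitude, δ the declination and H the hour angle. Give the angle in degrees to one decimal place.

cos θ_z = sin φ sin δ + cos φ cos δ cos H = (-0.7314)(-0.3955) + (0.6820)(0.9184)(0.3156) = 0.4869.
θ_z = arccos(0.4869) = 60.86°, so the elevation is 90° − 60.86° = 29.14°.

29.1°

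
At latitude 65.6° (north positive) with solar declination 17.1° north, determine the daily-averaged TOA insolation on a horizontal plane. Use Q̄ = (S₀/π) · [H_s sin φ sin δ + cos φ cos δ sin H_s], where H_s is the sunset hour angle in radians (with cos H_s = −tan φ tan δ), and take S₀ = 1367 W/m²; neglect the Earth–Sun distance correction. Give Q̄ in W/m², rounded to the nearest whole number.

−tan φ tan δ = −(2.2045)(0.3076) = -0.6781; H_s = arccos(-0.6781) = 132.70°. In radians, H_s = 2.3161.
H_s sin φ sin δ = 2.3161 × 0.9107 × 0.2940 = 0.6201.
cos φ cos δ sin H_s = 0.4131 × 0.9558 × 0.7349 = 0.2902.
Q̄ = (1367/π) × (0.6201 + 0.2902) = 435.13 × 0.9103 = 396.10 W/m².

396 W/m²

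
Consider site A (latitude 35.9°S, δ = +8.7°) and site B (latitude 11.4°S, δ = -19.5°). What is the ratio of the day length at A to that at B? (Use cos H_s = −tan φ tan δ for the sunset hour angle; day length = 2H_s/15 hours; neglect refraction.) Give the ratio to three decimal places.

A: H_s = arccos(−tan -35.9° · tan 8.7°) = 83.64°, so 2H_s/15 = 11.1520 h.
B: H_s = arccos(−tan -11.4° · tan -19.5°) = 94.09°, so 2H_s/15 = 12.5453 h.
Ratio A/B = 11.1520 / 12.5453 = 0.8889.

0.889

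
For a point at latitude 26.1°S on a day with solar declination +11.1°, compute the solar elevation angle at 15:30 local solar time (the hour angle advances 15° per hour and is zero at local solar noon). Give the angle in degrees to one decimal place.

26.9°

Hour angle H = 15° × (15.5 − 12) = 52.50°.
With φ = -26.1°, δ = 11.1°, H = 52.50°: sin φ sin δ = -0.0847, cos φ cos δ cos H = 0.5365, so cos θ_z = 0.4518.
θ_z = arccos(0.4518) = 63.14°, so the elevation is 90° − 63.14° = 26.86°.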